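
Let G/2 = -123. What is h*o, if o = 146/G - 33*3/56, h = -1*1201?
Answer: 19534265/6888 ≈ 2836.0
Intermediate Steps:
h = -1201
G = -246 (G = 2*(-123) = -246)
o = -16265/6888 (o = 146/(-246) - 33*3/56 = 146*(-1/246) - 99*1/56 = -73/123 - 99/56 = -16265/6888 ≈ -2.3614)
h*o = -1201*(-16265/6888) = 19534265/6888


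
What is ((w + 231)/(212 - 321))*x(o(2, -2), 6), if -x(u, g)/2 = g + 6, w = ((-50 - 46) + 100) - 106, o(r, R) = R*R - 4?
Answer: 3096/109 ≈ 28.404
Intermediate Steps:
o(r, R) = -4 + R² (o(r, R) = R² - 4 = -4 + R²)
w = -102 (w = (-96 + 100) - 106 = 4 - 106 = -102)
x(u, g) = -12 - 2*g (x(u, g) = -2*(g + 6) = -2*(6 + g) = -12 - 2*g)
((w + 231)/(212 - 321))*x(o(2, -2), 6) = ((-102 + 231)/(212 - 321))*(-12 - 2*6) = (129/(-109))*(-12 - 12) = (129*(-1/109))*(-24) = -129/109*(-24) = 3096/109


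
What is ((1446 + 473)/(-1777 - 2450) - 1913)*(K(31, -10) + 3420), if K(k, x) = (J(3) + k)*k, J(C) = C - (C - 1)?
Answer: -35685006040/4227 ≈ -8.4422e+6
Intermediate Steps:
J(C) = 1 (J(C) = C - (-1 + C) = C + (1 - C) = 1)
K(k, x) = k*(1 + k) (K(k, x) = (1 + k)*k = k*(1 + k))
((1446 + 473)/(-1777 - 2450) - 1913)*(K(31, -10) + 3420) = ((1446 + 473)/(-1777 - 2450) - 1913)*(31*(1 + 31) + 3420) = (1919/(-4227) - 1913)*(31*32 + 3420) = (1919*(-1/4227) - 1913)*(992 + 3420) = (-1919/4227 - 1913)*4412 = -8088170/4227*4412 = -35685006040/4227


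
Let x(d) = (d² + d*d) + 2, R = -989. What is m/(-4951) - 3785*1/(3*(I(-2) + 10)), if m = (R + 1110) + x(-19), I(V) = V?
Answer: -18759815/118824 ≈ -157.88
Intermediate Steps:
x(d) = 2 + 2*d² (x(d) = (d² + d²) + 2 = 2*d² + 2 = 2 + 2*d²)
m = 845 (m = (-989 + 1110) + (2 + 2*(-19)²) = 121 + (2 + 2*361) = 121 + (2 + 722) = 121 + 724 = 845)
m/(-4951) - 3785*1/(3*(I(-2) + 10)) = 845/(-4951) - 3785*1/(3*(-2 + 10)) = 845*(-1/4951) - 3785/(3*8) = -845/4951 - 3785/24 = -18759815/118824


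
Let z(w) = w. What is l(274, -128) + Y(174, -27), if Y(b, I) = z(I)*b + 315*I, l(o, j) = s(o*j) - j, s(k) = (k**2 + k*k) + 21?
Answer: 2460077314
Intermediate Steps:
s(k) = 21 + 2*k**2 (s(k) = (k**2 + k**2) + 21 = 2*k**2 + 21 = 21 + 2*k**2)
l(o, j) = 21 - j + 2*j**2*o**2 (l(o, j) = (21 + 2*(o*j)**2) - j = (21 + 2*(j*o)**2) - j = (21 + 2*(j**2*o**2)) - j = (21 + 2*j**2*o**2) - j = 21 - j + 2*j**2*o**2)
Y(b, I) = 315*I + I*b (Y(b, I) = I*b + 315*I = 315*I + I*b)
l(274, -128) + Y(174, -27) = (21 - 1*(-128) + 2*(-128)**2*274**2) - 27*(315 + 174) = (21 + 128 + 2*16384*75076) - 27*489 = (21 + 128 + 2460090368) - 13203 = 2460090517 - 13203 = 2460077314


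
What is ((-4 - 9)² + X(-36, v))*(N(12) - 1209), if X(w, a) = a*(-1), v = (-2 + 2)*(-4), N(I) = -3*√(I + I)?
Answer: -204321 - 1014*√6 ≈ -2.0680e+5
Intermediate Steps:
N(I) = -3*√2*√I
v = 0 (v = 0*(-4) = 0)
X(w, a) = -a
((-4 - 9)² + X(-36, v))*(N(12) - 1209) = ((-4 - 9)² - 1*0)*(-3*√2*√12 - 1209) = ((-13)² + 0)*(-3*√2*2*√3 - 1209) = (169 + 0)*(-6*√6 - 1209) = 169*(-1209 - 6*√6) = -204321 - 1014*√6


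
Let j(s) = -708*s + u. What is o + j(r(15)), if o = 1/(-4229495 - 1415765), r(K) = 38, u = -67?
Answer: -152258307461/5645260 ≈ -26971.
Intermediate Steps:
j(s) = -67 - 708*s (j(s) = -708*s - 67 = -67 - 708*s)
o = -1/5645260 (o = 1/(-5645260) = -1/5645260 ≈ -1.7714e-7)
o + j(r(15)) = -1/5645260 + (-67 - 708*38) = -1/5645260 + (-67 - 26904) = -1/5645260 - 26971 = -152258307461/5645260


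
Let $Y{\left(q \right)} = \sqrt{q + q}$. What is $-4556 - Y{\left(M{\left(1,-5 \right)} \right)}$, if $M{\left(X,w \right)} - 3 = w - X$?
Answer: $-4556 - i \sqrt{6} \approx -4556.0 - 2.4495 i$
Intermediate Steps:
$M{\left(X,w \right)} = 3 + w - X$ ($M{\left(X,w \right)} = 3 - \left(X - w\right) = 3 + w - X$)
$Y{\left(q \right)} = \sqrt{2} \sqrt{q}$ ($Y{\left(q \right)} = \sqrt{2 q} = \sqrt{2} \sqrt{q}$)
$-4556 - Y{\left(M{\left(1,-5 \right)} \right)} = -4556 - \sqrt{2} \sqrt{3 - 5 - 1} = -4556 - \sqrt{2} \sqrt{-3} = -4556 - \sqrt{2} i \sqrt{3} = -4556 - i \sqrt{6}$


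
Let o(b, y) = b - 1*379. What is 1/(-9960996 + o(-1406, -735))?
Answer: -1/9962781 ≈ -1.0037e-7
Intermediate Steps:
o(b, y) = -379 + b (o(b, y) = b - 379 = -379 + b)
1/(-9960996 + o(-1406, -735)) = 1/(-9960996 + (-379 - 1406)) = 1/(-9960996 - 1785) = 1/(-9962781) = -1/9962781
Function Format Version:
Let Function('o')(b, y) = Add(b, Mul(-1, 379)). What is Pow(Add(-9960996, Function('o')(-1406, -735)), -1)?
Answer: Rational(-1, 9962781) ≈ -1.0037e-7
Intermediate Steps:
Function('o')(b, y) = Add(-379, b) (Function('o')(b, y) = Add(b, -379) = Add(-379, b))
Pow(Add(-9960996, Function('o')(-1406, -735)), -1) = Pow(Add(-9960996, Add(-379, -1406)), -1) = Pow(Add(-9960996, -1785), -1) = Pow(-9962781, -1) = Rational(-1, 9962781)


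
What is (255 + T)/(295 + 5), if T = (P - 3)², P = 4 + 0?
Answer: 64/75 ≈ 0.85333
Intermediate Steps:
P = 4
T = 1 (T = (4 - 3)² = 1² = 1)
(255 + T)/(295 + 5) = (255 + 1)/(295 + 5) = 256/300 = 256*(1/300) = 64/75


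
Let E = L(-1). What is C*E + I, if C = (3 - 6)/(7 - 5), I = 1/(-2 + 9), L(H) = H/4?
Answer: 29/56 ≈ 0.51786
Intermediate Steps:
L(H) = H/4 (L(H) = H*(¼) = H/4)
E = -¼ (E = (¼)*(-1) = -¼ ≈ -0.25000)
I = ⅐ (I = 1/7 = ⅐ ≈ 0.14286)
C = -3/2 ≈ -1.5000
C*E + I = -3/2*(-¼) + ⅐ = 3/8 + ⅐ = 29/56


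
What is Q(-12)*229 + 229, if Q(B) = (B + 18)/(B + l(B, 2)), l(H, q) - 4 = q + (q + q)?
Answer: -458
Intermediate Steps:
l(H, q) = 4 + 3*q (l(H, q) = 4 + (q + (q + q)) = 4 + (q + 2*q) = 4 + 3*q)
Q(B) = (18 + B)/(10 + B) (Q(B) = (B + 18)/(B + (4 + 3*2)) = (18 + B)/(B + (4 + 6)) = (18 + B)/(B + 10) = (18 + B)/(10 + B))
Q(-12)*229 + 229 = ((18 - 12)/(10 - 12))*229 + 229 = (6/(-2))*229 + 229 = -½*6*229 + 229 = -3*229 + 229 = -687 + 229 = -458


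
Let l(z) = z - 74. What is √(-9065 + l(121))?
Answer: 3*I*√1002 ≈ 94.963*I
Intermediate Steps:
l(z) = -74 + z
√(-9065 + l(121)) = √(-9065 + (-74 + 121)) = √(-9065 + 47) = √(-9018) = 3*I*√1002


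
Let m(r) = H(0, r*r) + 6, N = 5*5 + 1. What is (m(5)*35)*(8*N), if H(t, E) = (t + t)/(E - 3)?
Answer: 43680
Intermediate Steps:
H(t, E) = 2*t/(-3 + E) (H(t, E) = (2*t)/(-3 + E) = 2*t/(-3 + E))
N = 26 (N = 25 + 1 = 26)
m(r) = 6 (m(r) = 2*0/(-3 + r*r) + 6 = 2*0/(-3 + r**2) + 6 = 0 + 6 = 6)
(m(5)*35)*(8*N) = (6*35)*(8*26) = 210*208 = 43680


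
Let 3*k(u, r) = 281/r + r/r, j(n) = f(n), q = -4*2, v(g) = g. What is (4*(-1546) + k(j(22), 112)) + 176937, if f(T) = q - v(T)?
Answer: 19124467/112 ≈ 1.7075e+5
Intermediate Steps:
q = -8
f(T) = -8 - T
j(n) = -8 - n
k(u, r) = ⅓ + 281/(3*r) (k(u, r) = (281/r + r/r)/3 = (281/r + 1)/3 = (1 + 281/r)/3 = ⅓ + 281/(3*r))
(4*(-1546) + k(j(22), 112)) + 176937 = (4*(-1546) + (⅓)*(281 + 112)/112) + 176937 = (-6184 + (⅓)*(1/112)*393) + 176937 = (-6184 + 131/112) + 176937 = -692477/112 + 176937 = 19124467/112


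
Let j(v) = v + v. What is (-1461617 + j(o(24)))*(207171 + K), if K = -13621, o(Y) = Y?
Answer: -282886679950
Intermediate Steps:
j(v) = 2*v
(-1461617 + j(o(24)))*(207171 + K) = (-1461617 + 2*24)*(207171 - 13621) = (-1461617 + 48)*193550 = -1461569*193550 = -282886679950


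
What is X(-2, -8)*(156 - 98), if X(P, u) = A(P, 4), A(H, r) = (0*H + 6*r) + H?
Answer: 1276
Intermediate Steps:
A(H, r) = H + 6*r (A(H, r) = (0 + 6*r) + H = 6*r + H = H + 6*r)
X(P, u) = 24 + P (X(P, u) = P + 6*4 = P + 24 = 24 + P)
X(-2, -8)*(156 - 98) = (24 - 2)*(156 - 98) = 22*58 = 1276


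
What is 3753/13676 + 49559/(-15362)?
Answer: -310057649/105045356 ≈ -2.9517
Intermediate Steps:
3753/13676 + 49559/(-15362) = 3753*(1/13676) + 49559*(-1/15362) = 3753/13676 - 49559/15362 = -310057649/105045356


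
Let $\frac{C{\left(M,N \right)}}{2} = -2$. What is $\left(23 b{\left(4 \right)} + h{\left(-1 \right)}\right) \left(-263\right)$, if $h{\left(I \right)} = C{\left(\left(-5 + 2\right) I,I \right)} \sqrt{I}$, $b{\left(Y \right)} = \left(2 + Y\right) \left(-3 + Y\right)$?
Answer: $-36294 + 1052 i \approx -36294.0 + 1052.0 i$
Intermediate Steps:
$b{\left(Y \right)} = \left(-3 + Y\right) \left(2 + Y\right)$
$C{\left(M,N \right)} = -4$ ($C{\left(M,N \right)} = 2 \left(-2\right) = -4$)
$h{\left(I \right)} = - 4 \sqrt{I}$
$\left(23 b{\left(4 \right)} + h{\left(-1 \right)}\right) \left(-263\right) = \left(23 \left(-6 + 4^{2} - 4\right) - 4 \sqrt{-1}\right) \left(-263\right) = \left(23 \left(-6 + 16 - 4\right) - 4 i\right) \left(-263\right) = \left(23 \cdot 6 - 4 i\right) \left(-263\right) = \left(138 - 4 i\right) \left(-263\right) = -36294 + 1052 i$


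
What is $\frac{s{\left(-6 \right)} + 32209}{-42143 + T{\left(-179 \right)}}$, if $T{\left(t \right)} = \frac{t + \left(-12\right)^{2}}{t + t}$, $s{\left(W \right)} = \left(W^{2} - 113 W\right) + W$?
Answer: $- \frac{11784286}{15087159} \approx -0.78108$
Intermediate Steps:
$s{\left(W \right)} = W^{2} - 112 W$
$T{\left(t \right)} = \frac{144 + t}{2 t}$ ($T{\left(t \right)} = \frac{t + 144}{2 t} = \left(144 + t\right) \frac{1}{2 t} = \frac{144 + t}{2 t}$)
$\frac{s{\left(-6 \right)} + 32209}{-42143 + T{\left(-179 \right)}} = \frac{- 6 \left(-112 - 6\right) + 32209}{-42143 + \frac{144 - 179}{2 \left(-179\right)}} = \frac{\left(-6\right) \left(-118\right) + 32209}{-42143 + \frac{1}{2} \left(- \frac{1}{179}\right) \left(-35\right)} = \frac{708 + 32209}{-42143 + \frac{35}{358}} = \frac{32917}{- \frac{15087159}{358}} = 32917 \left(- \frac{358}{15087159}\right) = - \frac{11784286}{15087159}$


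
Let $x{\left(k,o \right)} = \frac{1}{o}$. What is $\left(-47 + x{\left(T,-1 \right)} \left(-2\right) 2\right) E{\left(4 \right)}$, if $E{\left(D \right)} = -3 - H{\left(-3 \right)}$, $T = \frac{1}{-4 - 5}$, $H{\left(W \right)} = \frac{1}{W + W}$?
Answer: $\frac{731}{6} \approx 121.83$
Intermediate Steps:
$H{\left(W \right)} = \frac{1}{2 W}$
$T = - \frac{1}{9}$ ($T = \frac{1}{-9} = - \frac{1}{9} \approx -0.11111$)
$E{\left(D \right)} = - \frac{17}{6}$ ($E{\left(D \right)} = -3 - \frac{1}{2 \left(-3\right)} = -3 - \frac{1}{2} \left(- \frac{1}{3}\right) = -3 - - \frac{1}{6} = -3 + \frac{1}{6} = - \frac{17}{6}$)
$\left(-47 + x{\left(T,-1 \right)} \left(-2\right) 2\right) E{\left(4 \right)} = \left(-47 + \frac{1}{-1} \left(-2\right) 2\right) \left(- \frac{17}{6}\right) = \left(-47 + \left(-1\right) \left(-2\right) 2\right) \left(- \frac{17}{6}\right) = \left(-47 + 2 \cdot 2\right) \left(- \frac{17}{6}\right) = \left(-47 + 4\right) \left(- \frac{17}{6}\right) = \left(-43\right) \left(- \frac{17}{6}\right) = \frac{731}{6}$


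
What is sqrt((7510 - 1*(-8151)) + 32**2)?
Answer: sqrt(16685) ≈ 129.17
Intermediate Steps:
sqrt((7510 - 1*(-8151)) + 32**2) = sqrt((7510 + 8151) + 1024) = sqrt(15661 + 1024) = sqrt(16685)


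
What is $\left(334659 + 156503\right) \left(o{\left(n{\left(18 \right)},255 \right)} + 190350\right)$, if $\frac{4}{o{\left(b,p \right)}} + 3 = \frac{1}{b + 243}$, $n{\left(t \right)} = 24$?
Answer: $\frac{9349203099873}{100} \approx 9.3492 \cdot 10^{10}$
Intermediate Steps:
$o{\left(b,p \right)} = \frac{4}{-3 + \frac{1}{243 + b}}$ ($o{\left(b,p \right)} = \frac{4}{-3 + \frac{1}{b + 243}} = \frac{4}{-3 + \frac{1}{243 + b}}$)
$\left(334659 + 156503\right) \left(o{\left(n{\left(18 \right)},255 \right)} + 190350\right) = \left(334659 + 156503\right) \left(\frac{4 \left(-243 - 24\right)}{728 + 3 \cdot 24} + 190350\right) = 491162 \left(\frac{4 \left(-243 - 24\right)}{728 + 72} + 190350\right) = 491162 \left(4 \cdot \frac{1}{800} \left(-267\right) + 190350\right) = 491162 \left(- \frac{267}{200} + 190350\right) = 491162 \cdot \frac{38069733}{200} = \frac{9349203099873}{100}$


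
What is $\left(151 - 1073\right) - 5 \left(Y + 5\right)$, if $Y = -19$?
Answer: $-852$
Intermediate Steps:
$\left(151 - 1073\right) - 5 \left(Y + 5\right) = \left(151 - 1073\right) - 5 \left(-19 + 5\right) = -922 - -70 = -922 + 70 = -852$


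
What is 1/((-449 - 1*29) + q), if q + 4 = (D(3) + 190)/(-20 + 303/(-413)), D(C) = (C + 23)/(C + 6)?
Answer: -77067/37863262 ≈ -0.0020354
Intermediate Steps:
D(C) = (23 + C)/(6 + C)
q = -1025236/77067 (q = -4 + ((23 + 3)/(6 + 3) + 190)/(-20 + 303/(-413)) = -4 + (26/9 + 190)/(-20 + 303*(-1/413)) = -4 + ((⅑)*26 + 190)/(-20 - 303/413) = -4 + (26/9 + 190)/(-8563/413) = -4 + (1736/9)*(-413/8563) = -4 - 716968/77067 = -1025236/77067 ≈ -13.303)
1/((-449 - 1*29) + q) = 1/((-449 - 1*29) - 1025236/77067) = 1/((-449 - 29) - 1025236/77067) = 1/(-478 - 1025236/77067) = 1/(-37863262/77067) = -77067/37863262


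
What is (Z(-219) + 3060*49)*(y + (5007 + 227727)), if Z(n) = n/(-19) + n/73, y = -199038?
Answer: 96000645312/19 ≈ 5.0527e+9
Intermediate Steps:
Z(n) = -54*n/1387 (Z(n) = n*(-1/19) + n*(1/73) = -n/19 + n/73 = -54*n/1387)
(Z(-219) + 3060*49)*(y + (5007 + 227727)) = (-54/1387*(-219) + 3060*49)*(-199038 + (5007 + 227727)) = (162/19 + 149940)*(-199038 + 232734) = (2849022/19)*33696 = 96000645312/19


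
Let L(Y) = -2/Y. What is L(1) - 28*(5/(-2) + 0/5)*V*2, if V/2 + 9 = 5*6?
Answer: 5878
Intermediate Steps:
V = 42 (V = -18 + 2*(5*6) = -18 + 2*30 = -18 + 60 = 42)
L(1) - 28*(5/(-2) + 0/5)*V*2 = -2/1 - 28*(5/(-2) + 0/5)*42*2 = -2*1 - 28*(5*(-½) + 0*(⅕))*42*2 = -2 - 28*(-5/2 + 0)*42*2 = -2 - 28*(-5/2*42)*2 = -2 - (-2940)*2 = -2 - 28*(-210) = -2 + 5880 = 5878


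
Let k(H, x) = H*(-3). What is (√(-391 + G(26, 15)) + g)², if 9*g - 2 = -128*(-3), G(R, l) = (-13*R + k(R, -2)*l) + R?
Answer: -2717/81 + 772*I*√1873/9 ≈ -33.543 + 3712.3*I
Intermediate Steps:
k(H, x) = -3*H
G(R, l) = -12*R - 3*R*l (G(R, l) = (-13*R + (-3*R)*l) + R = (-13*R - 3*R*l) + R = -12*R - 3*R*l)
g = 386/9 (g = 2/9 + (-128*(-3))/9 = 2/9 + (⅑)*384 = 2/9 + 128/3 = 386/9 ≈ 42.889)
(√(-391 + G(26, 15)) + g)² = (√(-391 + 3*26*(-4 - 1*15)) + 386/9)² = (√(-391 + 3*26*(-4 - 15)) + 386/9)² = (√(-391 + 3*26*(-19)) + 386/9)² = (√(-391 - 1482) + 386/9)² = (√(-1873) + 386/9)² = (I*√1873 + 386/9)² = (386/9 + I*√1873)²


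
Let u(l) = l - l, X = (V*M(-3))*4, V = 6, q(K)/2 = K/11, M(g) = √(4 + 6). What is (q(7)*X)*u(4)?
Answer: 0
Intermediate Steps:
M(g) = √10
q(K) = 2*K/11 (q(K) = 2*(K/11) = 2*K/11)
X = 24*√10 (X = (6*√10)*4 = 24*√10 ≈ 75.895)
u(l) = 0
(q(7)*X)*u(4) = (((2/11)*7)*(24*√10))*0 = (14*(24*√10)/11)*0 = (336*√10/11)*0 = 0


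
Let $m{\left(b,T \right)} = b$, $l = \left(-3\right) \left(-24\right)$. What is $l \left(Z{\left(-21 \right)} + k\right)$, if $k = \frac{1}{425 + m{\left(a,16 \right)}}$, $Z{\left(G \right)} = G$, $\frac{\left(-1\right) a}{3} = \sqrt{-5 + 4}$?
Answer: $- \frac{136544004}{90317} + \frac{108 i}{90317} \approx -1511.8 + 0.0011958 i$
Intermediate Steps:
$l = 72$
$a = - 3 i$ ($a = - 3 \sqrt{-5 + 4} = - 3 \sqrt{-1} = - 3 i \approx - 3.0 i$)
$k = \frac{425 + 3 i}{180634}$ ($k = \frac{1}{425 - 3 i} = \frac{425 + 3 i}{180634} \approx 0.0023528 + 1.6608 \cdot 10^{-5} i$)
$l \left(Z{\left(-21 \right)} + k\right) = 72 \left(-21 + \left(\frac{425}{180634} + \frac{3 i}{180634}\right)\right) = 72 \left(- \frac{3792889}{180634} + \frac{3 i}{180634}\right) = - \frac{136544004}{90317} + \frac{108 i}{90317}$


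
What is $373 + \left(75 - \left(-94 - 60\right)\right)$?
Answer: $602$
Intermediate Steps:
$373 + \left(75 - \left(-94 - 60\right)\right) = 373 + \left(75 - -154\right) = 373 + \left(75 + 154\right) = 373 + 229 = 602$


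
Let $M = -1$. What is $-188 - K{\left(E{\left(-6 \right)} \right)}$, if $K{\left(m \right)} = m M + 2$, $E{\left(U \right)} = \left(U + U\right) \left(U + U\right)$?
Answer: $-46$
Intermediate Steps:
$E{\left(U \right)} = 4 U^{2}$ ($E{\left(U \right)} = 2 U 2 U = 4 U^{2}$)
$K{\left(m \right)} = 2 - m$ ($K{\left(m \right)} = m \left(-1\right) + 2 = - m + 2 = 2 - m$)
$-188 - K{\left(E{\left(-6 \right)} \right)} = -188 - \left(2 - 4 \left(-6\right)^{2}\right) = -188 - \left(2 - 4 \cdot 36\right) = -188 - \left(2 - 144\right) = -188 - -142 = -188 + 142 = -46$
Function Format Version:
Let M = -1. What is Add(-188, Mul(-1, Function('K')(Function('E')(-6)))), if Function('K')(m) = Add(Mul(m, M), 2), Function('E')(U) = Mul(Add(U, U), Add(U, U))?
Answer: -46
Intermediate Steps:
Function('E')(U) = Mul(4, Pow(U, 2)) (Function('E')(U) = Mul(Mul(2, U), Mul(2, U)) = Mul(4, Pow(U, 2)))
Function('K')(m) = Add(2, Mul(-1, m)) (Function('K')(m) = Add(Mul(m, -1), 2) = Add(Mul(-1, m), 2) = Add(2, Mul(-1, m)))
Add(-188, Mul(-1, Function('K')(Function('E')(-6)))) = Add(-188, Mul(-1, Add(2, Mul(-1, Mul(4, Pow(-6, 2)))))) = Add(-188, Mul(-1, Add(2, Mul(-1, Mul(4, 36))))) = Add(-188, Mul(-1, Add(2, Mul(-1, 144)))) = Add(-188, Mul(-1, Add(2, -144))) = Add(-188, Mul(-1, -142)) = Add(-188, 142) = -46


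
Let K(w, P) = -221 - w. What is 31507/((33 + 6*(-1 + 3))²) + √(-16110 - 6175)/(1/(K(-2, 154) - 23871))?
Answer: 31507/2025 - 24090*I*√22285 ≈ 15.559 - 3.5962e+6*I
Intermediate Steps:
31507/((33 + 6*(-1 + 3))²) + √(-16110 - 6175)/(1/(K(-2, 154) - 23871)) = 31507/((33 + 6*(-1 + 3))²) + √(-16110 - 6175)/(1/((-221 - 1*(-2)) - 23871)) = 31507/((33 + 6*2)²) + √(-22285)/(1/((-221 + 2) - 23871)) = 31507/((33 + 12)²) + (I*√22285)/(1/(-219 - 23871)) = 31507/(45²) + (I*√22285)/(1/(-24090)) = 31507/2025 + (I*√22285)/(-1/24090) = 31507*(1/2025) + (I*√22285)*(-24090) = 31507/2025 - 24090*I*√22285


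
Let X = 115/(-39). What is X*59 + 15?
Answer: -6200/39 ≈ -158.97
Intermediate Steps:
X = -115/39 (X = 115*(-1/39) = -115/39 ≈ -2.9487)
X*59 + 15 = -115/39*59 + 15 = -6785/39 + 15 = -6200/39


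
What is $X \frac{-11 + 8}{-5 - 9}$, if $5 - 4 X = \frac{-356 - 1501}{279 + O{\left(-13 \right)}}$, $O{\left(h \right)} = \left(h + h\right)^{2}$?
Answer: $\frac{2487}{6685} \approx 0.37203$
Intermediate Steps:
$O{\left(h \right)} = 4 h^{2}$ ($O{\left(h \right)} = \left(2 h\right)^{2} = 4 h^{2}$)
$X = \frac{1658}{955}$ ($X = \frac{5}{4} - \frac{\left(-356 - 1501\right) \frac{1}{279 + 4 \left(-13\right)^{2}}}{4} = \frac{5}{4} - \frac{\left(-1857\right) \frac{1}{279 + 4 \cdot 169}}{4} = \frac{5}{4} - \frac{\left(-1857\right) \frac{1}{279 + 676}}{4} = \frac{5}{4} - \frac{\left(-1857\right) \frac{1}{955}}{4} = \frac{5}{4} - - \frac{1857}{3820} = \frac{5}{4} + \frac{1857}{3820} = \frac{1658}{955} \approx 1.7361$)
$X \frac{-11 + 8}{-5 - 9} = \frac{1658 \frac{-11 + 8}{-5 - 9}}{955} = \frac{1658 \left(- \frac{3}{-14}\right)}{955} = \frac{1658 \left(\left(-3\right) \left(- \frac{1}{14}\right)\right)}{955} = \frac{1658}{955} \cdot \frac{3}{14} = \frac{2487}{6685}$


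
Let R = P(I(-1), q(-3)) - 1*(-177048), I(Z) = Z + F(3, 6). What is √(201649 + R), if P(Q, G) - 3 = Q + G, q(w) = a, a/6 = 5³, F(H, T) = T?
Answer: √379455 ≈ 616.00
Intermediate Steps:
a = 750 (a = 6*5³ = 6*125 = 750)
q(w) = 750
I(Z) = 6 + Z (I(Z) = Z + 6 = 6 + Z)
P(Q, G) = 3 + G + Q (P(Q, G) = 3 + (Q + G) = 3 + (G + Q) = 3 + G + Q)
R = 177806 (R = (3 + 750 + (6 - 1)) - 1*(-177048) = (3 + 750 + 5) + 177048 = 758 + 177048 = 177806)
√(201649 + R) = √(201649 + 177806) = √379455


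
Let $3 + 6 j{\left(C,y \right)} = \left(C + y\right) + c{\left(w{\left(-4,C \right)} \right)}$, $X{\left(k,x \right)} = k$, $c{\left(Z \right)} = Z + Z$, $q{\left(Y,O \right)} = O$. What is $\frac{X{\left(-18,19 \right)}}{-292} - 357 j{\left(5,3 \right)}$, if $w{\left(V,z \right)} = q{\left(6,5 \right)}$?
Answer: $- \frac{65148}{73} \approx -892.44$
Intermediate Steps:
$w{\left(V,z \right)} = 5$
$c{\left(Z \right)} = 2 Z$
$j{\left(C,y \right)} = \frac{7}{6} + \frac{C}{6} + \frac{y}{6}$ ($j{\left(C,y \right)} = - \frac{1}{2} + \frac{\left(C + y\right) + 2 \cdot 5}{6} = - \frac{1}{2} + \frac{\left(C + y\right) + 10}{6} = - \frac{1}{2} + \frac{10 + C + y}{6} = - \frac{1}{2} + \left(\frac{5}{3} + \frac{C}{6} + \frac{y}{6}\right) = \frac{7}{6} + \frac{C}{6} + \frac{y}{6}$)
$\frac{X{\left(-18,19 \right)}}{-292} - 357 j{\left(5,3 \right)} = - \frac{18}{-292} - 357 \left(\frac{7}{6} + \frac{1}{6} \cdot 5 + \frac{1}{6} \cdot 3\right) = \left(-18\right) \left(- \frac{1}{292}\right) - 357 \left(\frac{7}{6} + \frac{5}{6} + \frac{1}{2}\right) = \frac{9}{146} - \frac{1785}{2} = - \frac{65148}{73}$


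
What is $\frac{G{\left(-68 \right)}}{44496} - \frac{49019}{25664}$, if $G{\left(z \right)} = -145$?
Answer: $- \frac{136554419}{71371584} \approx -1.9133$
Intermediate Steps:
$\frac{G{\left(-68 \right)}}{44496} - \frac{49019}{25664} = - \frac{145}{44496} - \frac{49019}{25664} = - \frac{136554419}{71371584}$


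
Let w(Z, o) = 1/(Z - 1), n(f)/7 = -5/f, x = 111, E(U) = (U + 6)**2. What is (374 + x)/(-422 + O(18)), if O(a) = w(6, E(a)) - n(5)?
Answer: -2425/2074 ≈ -1.1692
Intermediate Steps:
E(U) = (6 + U)**2
n(f) = -35/f (n(f) = 7*(-5/f) = -35/f)
w(Z, o) = 1/(-1 + Z)
O(a) = 36/5 (O(a) = 1/(-1 + 6) - (-35)/5 = 1/5 - (-35)/5 = 1/5 - 1*(-7) = 1/5 + 7 = 36/5)
(374 + x)/(-422 + O(18)) = (374 + 111)/(-422 + 36/5) = 485/(-2074/5) = 485*(-5/2074) = -2425/2074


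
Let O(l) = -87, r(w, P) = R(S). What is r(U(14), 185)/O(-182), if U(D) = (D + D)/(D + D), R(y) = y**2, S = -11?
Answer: -121/87 ≈ -1.3908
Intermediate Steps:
U(D) = 1 (U(D) = (2*D)/((2*D)) = (2*D)*(1/(2*D)) = 1)
r(w, P) = 121 (r(w, P) = (-11)**2 = 121)
r(U(14), 185)/O(-182) = 121/(-87) = 121*(-1/87) = -121/87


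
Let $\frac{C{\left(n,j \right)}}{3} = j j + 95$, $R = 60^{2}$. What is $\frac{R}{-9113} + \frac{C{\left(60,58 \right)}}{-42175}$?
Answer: $- \frac{246395601}{384340775} \approx -0.64109$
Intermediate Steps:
$R = 3600$
$C{\left(n,j \right)} = 285 + 3 j^{2}$ ($C{\left(n,j \right)} = 3 \left(j j + 95\right) = 3 \left(j^{2} + 95\right) = 3 \left(95 + j^{2}\right) = 285 + 3 j^{2}$)
$\frac{R}{-9113} + \frac{C{\left(60,58 \right)}}{-42175} = \frac{3600}{-9113} + \frac{285 + 3 \cdot 58^{2}}{-42175} = 3600 \left(- \frac{1}{9113}\right) + \left(285 + 3 \cdot 3364\right) \left(- \frac{1}{42175}\right) = - \frac{3600}{9113} + \left(285 + 10092\right) \left(- \frac{1}{42175}\right) = - \frac{3600}{9113} + 10377 \left(- \frac{1}{42175}\right) = - \frac{3600}{9113} - \frac{10377}{42175} = - \frac{246395601}{384340775}$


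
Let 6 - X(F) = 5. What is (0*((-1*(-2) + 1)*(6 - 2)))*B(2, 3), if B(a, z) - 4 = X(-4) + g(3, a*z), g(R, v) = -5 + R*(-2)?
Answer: 0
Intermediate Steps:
X(F) = 1 (X(F) = 6 - 1*5 = 6 - 5 = 1)
g(R, v) = -5 - 2*R
B(a, z) = -6 (B(a, z) = 4 + (1 + (-5 - 2*3)) = 4 + (1 + (-5 - 6)) = 4 + (1 - 11) = 4 - 10 = -6)
(0*((-1*(-2) + 1)*(6 - 2)))*B(2, 3) = (0*((-1*(-2) + 1)*(6 - 2)))*(-6) = (0*((2 + 1)*4))*(-6) = (0*(3*4))*(-6) = (0*12)*(-6) = 0*(-6) = 0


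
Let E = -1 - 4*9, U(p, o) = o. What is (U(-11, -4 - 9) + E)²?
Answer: 2500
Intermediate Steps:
E = -37 (E = -1 - 36 = -37)
(U(-11, -4 - 9) + E)² = ((-4 - 9) - 37)² = (-13 - 37)² = (-50)² = 2500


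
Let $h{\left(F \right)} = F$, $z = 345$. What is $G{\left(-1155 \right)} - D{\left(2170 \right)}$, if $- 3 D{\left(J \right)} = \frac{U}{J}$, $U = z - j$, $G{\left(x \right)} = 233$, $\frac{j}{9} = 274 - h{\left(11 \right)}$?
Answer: $\frac{252468}{1085} \approx 232.69$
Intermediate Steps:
$j = 2367$ ($j = 9 \left(274 - 11\right) = 9 \cdot 263 = 2367$)
$U = -2022$ ($U = 345 - 2367 = -2022$)
$D{\left(J \right)} = \frac{674}{J}$ ($D{\left(J \right)} = - \frac{\left(-2022\right) \frac{1}{J}}{3} = \frac{674}{J}$)
$G{\left(-1155 \right)} - D{\left(2170 \right)} = 233 - \frac{674}{2170} = 233 - 674 \cdot \frac{1}{2170} = 233 - \frac{337}{1085} = \frac{252468}{1085}$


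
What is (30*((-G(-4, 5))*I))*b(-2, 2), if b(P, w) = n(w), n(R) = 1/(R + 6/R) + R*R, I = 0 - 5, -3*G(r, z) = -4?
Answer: 840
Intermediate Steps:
G(r, z) = 4/3 (G(r, z) = -1/3*(-4) = 4/3)
I = -5
n(R) = R**2 + 1/(R + 6/R) (n(R) = 1/(R + 6/R) + R**2 = R**2 + 1/(R + 6/R))
b(P, w) = w*(1 + w**3 + 6*w)/(6 + w**2)
(30*((-G(-4, 5))*I))*b(-2, 2) = (30*(-1*4/3*(-5)))*(2*(1 + 2**3 + 6*2)/(6 + 2**2)) = (30*(-4/3*(-5)))*(2*(1 + 8 + 12)/(6 + 4)) = (30*(20/3))*(2*21/10) = 200*(2*(1/10)*21) = 200*(21/5) = 840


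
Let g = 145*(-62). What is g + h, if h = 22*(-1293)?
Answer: -37436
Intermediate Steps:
h = -28446
g = -8990
g + h = -8990 - 28446 = -37436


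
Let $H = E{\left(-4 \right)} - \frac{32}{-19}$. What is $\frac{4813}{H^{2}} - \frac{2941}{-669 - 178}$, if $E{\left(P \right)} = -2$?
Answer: $\frac{1471762447}{30492} \approx 48267.0$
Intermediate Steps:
$H = - \frac{6}{19}$ ($H = -2 - \frac{32}{-19} = -2 - 32 \left(- \frac{1}{19}\right) = -2 - - \frac{32}{19} = -2 + \frac{32}{19} = - \frac{6}{19} \approx -0.31579$)
$\frac{4813}{H^{2}} - \frac{2941}{-669 - 178} = \frac{4813}{\left(- \frac{6}{19}\right)^{2}} - \frac{2941}{-669 - 178} = \frac{4813}{\frac{36}{361}} - \frac{2941}{-847} = 4813 \cdot \frac{361}{36} - - \frac{2941}{847} = \frac{1737493}{36} + \frac{2941}{847} = \frac{1471762447}{30492}$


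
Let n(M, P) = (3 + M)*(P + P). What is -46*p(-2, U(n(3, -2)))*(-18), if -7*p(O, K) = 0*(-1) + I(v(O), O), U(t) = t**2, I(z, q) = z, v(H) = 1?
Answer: -828/7 ≈ -118.29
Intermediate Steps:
n(M, P) = 2*P*(3 + M) (n(M, P) = (3 + M)*(2*P) = 2*P*(3 + M))
p(O, K) = -1/7 (p(O, K) = -(0*(-1) + 1)/7 = -(0 + 1)/7 = -1/7*1 = -1/7)
-46*p(-2, U(n(3, -2)))*(-18) = -46*(-1/7)*(-18) = (46/7)*(-18) = -828/7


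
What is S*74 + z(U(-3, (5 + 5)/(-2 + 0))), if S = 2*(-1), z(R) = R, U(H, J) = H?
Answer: -151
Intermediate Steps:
S = -2
S*74 + z(U(-3, (5 + 5)/(-2 + 0))) = -2*74 - 3 = -148 - 3 = -151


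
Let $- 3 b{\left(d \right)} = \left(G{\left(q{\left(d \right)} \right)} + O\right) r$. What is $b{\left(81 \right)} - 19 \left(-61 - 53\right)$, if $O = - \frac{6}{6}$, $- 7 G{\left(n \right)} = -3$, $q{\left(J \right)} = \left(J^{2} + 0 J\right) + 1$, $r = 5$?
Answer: $\frac{45506}{21} \approx 2167.0$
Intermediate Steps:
$q{\left(J \right)} = 1 + J^{2}$ ($q{\left(J \right)} = \left(J^{2} + 0\right) + 1 = J^{2} + 1 = 1 + J^{2}$)
$G{\left(n \right)} = \frac{3}{7}$ ($G{\left(n \right)} = \left(- \frac{1}{7}\right) \left(-3\right) = \frac{3}{7}$)
$O = -1$ ($O = \left(-6\right) \frac{1}{6} = -1$)
$b{\left(d \right)} = \frac{20}{21}$ ($b{\left(d \right)} = - \frac{\left(\frac{3}{7} - 1\right) 5}{3} = - \frac{\left(- \frac{4}{7}\right) 5}{3} = \left(- \frac{1}{3}\right) \left(- \frac{20}{7}\right) = \frac{20}{21}$)
$b{\left(81 \right)} - 19 \left(-61 - 53\right) = \frac{20}{21} - 19 \left(-61 - 53\right) = \frac{20}{21} - -2166 = \frac{20}{21} + 2166 = \frac{45506}{21}$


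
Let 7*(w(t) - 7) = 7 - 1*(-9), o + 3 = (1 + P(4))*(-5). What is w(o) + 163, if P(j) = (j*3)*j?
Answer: 1206/7 ≈ 172.29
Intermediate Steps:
P(j) = 3*j² (P(j) = (3*j)*j = 3*j²)
o = -248 (o = -3 + (1 + 3*4²)*(-5) = -3 + (1 + 3*16)*(-5) = -3 + (1 + 48)*(-5) = -3 + 49*(-5) = -3 - 245 = -248)
w(t) = 65/7 (w(t) = 7 + (7 - 1*(-9))/7 = 7 + (7 + 9)/7 = 7 + (⅐)*16 = 7 + 16/7 = 65/7)
w(o) + 163 = 65/7 + 163 = 1206/7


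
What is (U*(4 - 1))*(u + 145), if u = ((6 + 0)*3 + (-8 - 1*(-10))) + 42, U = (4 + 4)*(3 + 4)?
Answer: 34776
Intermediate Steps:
U = 56 (U = 8*7 = 56)
u = 62 (u = (6*3 + (-8 + 10)) + 42 = (18 + 2) + 42 = 20 + 42 = 62)
(U*(4 - 1))*(u + 145) = (56*(4 - 1))*(62 + 145) = (56*3)*207 = 168*207 = 34776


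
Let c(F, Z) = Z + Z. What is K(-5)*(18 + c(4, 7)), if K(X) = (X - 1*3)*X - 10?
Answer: 960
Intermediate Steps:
c(F, Z) = 2*Z
K(X) = -10 + X*(-3 + X) (K(X) = (X - 3)*X - 10 = (-3 + X)*X - 10 = X*(-3 + X) - 10 = -10 + X*(-3 + X))
K(-5)*(18 + c(4, 7)) = (-10 + (-5)² - 3*(-5))*(18 + 2*7) = (-10 + 25 + 15)*(18 + 14) = 30*32 = 960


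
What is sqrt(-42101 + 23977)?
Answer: 2*I*sqrt(4531) ≈ 134.63*I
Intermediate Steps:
sqrt(-42101 + 23977) = sqrt(-18124) = 2*I*sqrt(4531)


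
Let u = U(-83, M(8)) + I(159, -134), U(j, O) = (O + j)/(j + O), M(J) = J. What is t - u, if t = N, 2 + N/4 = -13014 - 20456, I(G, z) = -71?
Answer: -133818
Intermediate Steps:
N = -133888 (N = -8 + 4*(-13014 - 20456) = -8 + 4*(-33470) = -8 - 133880 = -133888)
U(j, O) = 1 (U(j, O) = (O + j)/(O + j) = 1)
u = -70 (u = 1 - 71 = -70)
t = -133888
t - u = -133888 - 1*(-70) = -133888 + 70 = -133818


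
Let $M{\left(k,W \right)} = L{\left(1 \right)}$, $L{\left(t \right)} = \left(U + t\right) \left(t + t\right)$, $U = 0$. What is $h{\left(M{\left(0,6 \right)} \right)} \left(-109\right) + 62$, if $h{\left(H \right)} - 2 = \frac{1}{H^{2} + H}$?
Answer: $- \frac{1045}{6} \approx -174.17$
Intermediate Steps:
$L{\left(t \right)} = 2 t^{2}$ ($L{\left(t \right)} = \left(0 + t\right) \left(t + t\right) = t 2 t = 2 t^{2}$)
$M{\left(k,W \right)} = 2$ ($M{\left(k,W \right)} = 2 \cdot 1^{2} = 2 \cdot 1 = 2$)
$h{\left(H \right)} = 2 + \frac{1}{H + H^{2}}$ ($h{\left(H \right)} = 2 + \frac{1}{H^{2} + H} = 2 + \frac{1}{H + H^{2}}$)
$h{\left(M{\left(0,6 \right)} \right)} \left(-109\right) + 62 = \frac{1 + 2 \cdot 2 + 2 \cdot 2^{2}}{2 \left(1 + 2\right)} \left(-109\right) + 62 = \frac{1 + 4 + 2 \cdot 4}{2 \cdot 3} \left(-109\right) + 62 = \frac{1}{2} \cdot \frac{1}{3} \left(1 + 4 + 8\right) \left(-109\right) + 62 = \frac{1}{2} \cdot \frac{1}{3} \cdot 13 \left(-109\right) + 62 = \frac{13}{6} \left(-109\right) + 62 = - \frac{1417}{6} + 62 = - \frac{1045}{6}$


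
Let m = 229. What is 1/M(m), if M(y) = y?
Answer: 1/229 ≈ 0.0043668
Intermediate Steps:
1/M(m) = 1/229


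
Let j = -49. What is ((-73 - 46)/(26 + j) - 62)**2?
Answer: 1708249/529 ≈ 3229.2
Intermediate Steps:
((-73 - 46)/(26 + j) - 62)**2 = ((-73 - 46)/(26 - 49) - 62)**2 = (-119/(-23) - 62)**2 = (-119*(-1/23) - 62)**2 = (119/23 - 62)**2 = (-1307/23)**2 = 1708249/529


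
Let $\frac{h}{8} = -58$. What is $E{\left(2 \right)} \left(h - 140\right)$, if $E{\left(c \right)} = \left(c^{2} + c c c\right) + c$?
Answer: $-8456$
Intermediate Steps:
$E{\left(c \right)} = c + c^{2} + c^{3}$ ($E{\left(c \right)} = \left(c^{2} + c^{2} c\right) + c = \left(c^{2} + c^{3}\right) + c = c + c^{2} + c^{3}$)
$h = -464$ ($h = 8 \left(-58\right) = -464$)
$E{\left(2 \right)} \left(h - 140\right) = 2 \left(1 + 2 + 2^{2}\right) \left(-464 - 140\right) = 2 \left(1 + 2 + 4\right) \left(-604\right) = 2 \cdot 7 \left(-604\right) = 14 \left(-604\right) = -8456$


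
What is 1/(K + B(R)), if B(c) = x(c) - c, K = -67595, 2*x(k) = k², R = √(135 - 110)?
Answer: -2/135175 ≈ -1.4796e-5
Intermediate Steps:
R = 5 (R = √25 = 5)
x(k) = k²/2
B(c) = c²/2 - c
1/(K + B(R)) = 1/(-67595 + (½)*5*(-2 + 5)) = 1/(-67595 + (½)*5*3) = 1/(-67595 + 15/2) = 1/(-135175/2) = -2/135175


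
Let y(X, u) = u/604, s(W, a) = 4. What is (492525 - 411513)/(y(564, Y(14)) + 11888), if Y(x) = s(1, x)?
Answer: 4077604/598363 ≈ 6.8146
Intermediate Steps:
Y(x) = 4
y(X, u) = u/604 (y(X, u) = u*(1/604) = u/604)
(492525 - 411513)/(y(564, Y(14)) + 11888) = (492525 - 411513)/((1/604)*4 + 11888) = 81012/(1/151 + 11888) = 81012/(1795089/151) = 81012*(151/1795089) = 4077604/598363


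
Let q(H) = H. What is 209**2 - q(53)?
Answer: 43628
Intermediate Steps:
209**2 - q(53) = 209**2 - 1*53 = 43681 - 53 = 43628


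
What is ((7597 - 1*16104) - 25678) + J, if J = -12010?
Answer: -46195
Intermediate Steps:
((7597 - 1*16104) - 25678) + J = ((7597 - 1*16104) - 25678) - 12010 = ((7597 - 16104) - 25678) - 12010 = (-8507 - 25678) - 12010 = -34185 - 12010 = -46195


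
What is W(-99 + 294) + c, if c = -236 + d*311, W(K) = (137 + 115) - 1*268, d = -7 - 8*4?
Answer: -12381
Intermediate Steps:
d = -39 (d = -7 - 32 = -39)
W(K) = -16 (W(K) = 252 - 268 = -16)
c = -12365 (c = -236 - 39*311 = -236 - 12129 = -12365)
W(-99 + 294) + c = -16 - 12365 = -12381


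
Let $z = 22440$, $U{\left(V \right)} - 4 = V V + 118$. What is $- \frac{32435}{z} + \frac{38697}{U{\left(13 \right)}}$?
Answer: $\frac{57261473}{435336} \approx 131.53$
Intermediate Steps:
$U{\left(V \right)} = 122 + V^{2}$ ($U{\left(V \right)} = 4 + \left(V V + 118\right) = 4 + \left(V^{2} + 118\right) = 4 + \left(118 + V^{2}\right) = 122 + V^{2}$)
$- \frac{32435}{z} + \frac{38697}{U{\left(13 \right)}} = - \frac{32435}{22440} + \frac{38697}{122 + 13^{2}} = \left(-32435\right) \frac{1}{22440} + \frac{38697}{122 + 169} = - \frac{6487}{4488} + \frac{38697}{291} = - \frac{6487}{4488} + 38697 \cdot \frac{1}{291} = - \frac{6487}{4488} + \frac{12899}{97} = \frac{57261473}{435336}$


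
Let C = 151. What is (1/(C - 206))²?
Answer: 1/3025 ≈ 0.00033058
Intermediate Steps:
(1/(C - 206))² = (1/(151 - 206))² = (1/(-55))² = (-1/55)² = 1/3025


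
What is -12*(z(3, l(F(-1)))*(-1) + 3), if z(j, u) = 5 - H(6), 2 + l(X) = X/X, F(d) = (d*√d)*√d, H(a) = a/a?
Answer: 12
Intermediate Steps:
H(a) = 1
F(d) = d² (F(d) = d^(3/2)*√d = d²)
l(X) = -1 (l(X) = -2 + X/X = -2 + 1 = -1)
z(j, u) = 4 (z(j, u) = 5 - 1*1 = 5 - 1 = 4)
-12*(z(3, l(F(-1)))*(-1) + 3) = -12*(4*(-1) + 3) = -12*(-4 + 3) = -12*(-1) = 12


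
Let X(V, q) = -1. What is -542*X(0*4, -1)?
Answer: 542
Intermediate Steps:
-542*X(0*4, -1) = -542*(-1) = 542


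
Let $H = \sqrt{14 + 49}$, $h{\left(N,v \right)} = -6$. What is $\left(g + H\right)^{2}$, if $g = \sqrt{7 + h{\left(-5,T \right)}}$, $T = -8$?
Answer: $64 + 6 \sqrt{7} \approx 79.875$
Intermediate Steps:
$g = 1$ ($g = \sqrt{7 - 6} = \sqrt{1} = 1$)
$H = 3 \sqrt{7}$ ($H = \sqrt{63} = 3 \sqrt{7} \approx 7.9373$)
$\left(g + H\right)^{2} = \left(1 + 3 \sqrt{7}\right)^{2}$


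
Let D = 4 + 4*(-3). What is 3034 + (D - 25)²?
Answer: 4123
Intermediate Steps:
D = -8 (D = 4 - 12 = -8)
3034 + (D - 25)² = 3034 + (-8 - 25)² = 3034 + (-33)² = 3034 + 1089 = 4123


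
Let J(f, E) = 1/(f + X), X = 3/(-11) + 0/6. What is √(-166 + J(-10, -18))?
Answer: 137*I*√113/113 ≈ 12.888*I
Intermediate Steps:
X = -3/11 (X = 3*(-1/11) + 0*(⅙) = -3/11 + 0 = -3/11 ≈ -0.27273)
J(f, E) = 1/(-3/11 + f) (J(f, E) = 1/(f - 3/11) = 1/(-3/11 + f))
√(-166 + J(-10, -18)) = √(-166 + 11/(-3 + 11*(-10))) = √(-166 + 11/(-3 - 110)) = √(-166 + 11/(-113)) = √(-166 + 11*(-1/113)) = √(-166 - 11/113) = √(-18769/113) = 137*I*√113/113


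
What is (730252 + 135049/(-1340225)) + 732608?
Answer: 1960561408451/1340225 ≈ 1.4629e+6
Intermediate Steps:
(730252 + 135049/(-1340225)) + 732608 = (730252 + 135049*(-1/1340225)) + 732608 = (730252 - 135049/1340225) + 732608 = 978701851651/1340225 + 732608 = 1960561408451/1340225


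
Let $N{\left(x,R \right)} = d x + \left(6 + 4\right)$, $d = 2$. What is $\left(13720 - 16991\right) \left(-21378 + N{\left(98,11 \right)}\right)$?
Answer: $69253612$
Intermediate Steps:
$N{\left(x,R \right)} = 10 + 2 x$ ($N{\left(x,R \right)} = 2 x + \left(6 + 4\right) = 2 x + 10 = 10 + 2 x$)
$\left(13720 - 16991\right) \left(-21378 + N{\left(98,11 \right)}\right) = \left(13720 - 16991\right) \left(-21378 + \left(10 + 2 \cdot 98\right)\right) = - 3271 \left(-21378 + \left(10 + 196\right)\right) = - 3271 \left(-21378 + 206\right) = \left(-3271\right) \left(-21172\right) = 69253612$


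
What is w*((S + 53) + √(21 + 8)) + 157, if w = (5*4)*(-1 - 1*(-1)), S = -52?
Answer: 157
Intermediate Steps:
w = 0 (w = 20*(-1 + 1) = 20*0 = 0)
w*((S + 53) + √(21 + 8)) + 157 = 0*((-52 + 53) + √(21 + 8)) + 157 = 0*(1 + √29) + 157 = 0 + 157 = 157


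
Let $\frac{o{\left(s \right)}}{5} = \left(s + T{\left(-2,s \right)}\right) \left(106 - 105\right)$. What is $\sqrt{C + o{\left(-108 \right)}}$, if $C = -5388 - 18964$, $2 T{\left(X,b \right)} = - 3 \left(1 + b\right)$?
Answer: $\frac{i \sqrt{96358}}{2} \approx 155.21 i$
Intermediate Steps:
$T{\left(X,b \right)} = - \frac{3}{2} - \frac{3 b}{2}$ ($T{\left(X,b \right)} = \frac{\left(-3\right) \left(1 + b\right)}{2} = \frac{-3 - 3 b}{2} = - \frac{3}{2} - \frac{3 b}{2}$)
$C = -24352$ ($C = -5388 - 18964 = -24352$)
$o{\left(s \right)} = - \frac{15}{2} - \frac{5 s}{2}$ ($o{\left(s \right)} = 5 \left(s - \left(\frac{3}{2} + \frac{3 s}{2}\right)\right) \left(106 - 105\right) = 5 \left(- \frac{3}{2} - \frac{s}{2}\right) 1 = 5 \left(- \frac{3}{2} - \frac{s}{2}\right) = - \frac{15}{2} - \frac{5 s}{2}$)
$\sqrt{C + o{\left(-108 \right)}} = \sqrt{-24352 - - \frac{525}{2}} = \sqrt{-24352 + \left(- \frac{15}{2} + 270\right)} = \sqrt{-24352 + \frac{525}{2}} = \sqrt{- \frac{48179}{2}} = \frac{i \sqrt{96358}}{2}$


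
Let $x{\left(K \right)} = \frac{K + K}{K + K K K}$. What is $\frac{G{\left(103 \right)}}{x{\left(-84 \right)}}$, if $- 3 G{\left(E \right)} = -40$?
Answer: $\frac{141140}{3} \approx 47047.0$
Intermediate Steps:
$x{\left(K \right)} = \frac{2 K}{K + K^{3}}$ ($x{\left(K \right)} = \frac{2 K}{K + K^{2} K} = \frac{2 K}{K + K^{3}}$)
$G{\left(E \right)} = \frac{40}{3}$ ($G{\left(E \right)} = \left(- \frac{1}{3}\right) \left(-40\right) = \frac{40}{3}$)
$\frac{G{\left(103 \right)}}{x{\left(-84 \right)}} = \frac{40}{3 \frac{2}{1 + \left(-84\right)^{2}}} = \frac{40}{3 \frac{2}{1 + 7056}} = \frac{40}{3 \cdot \frac{2}{7057}} = \frac{40}{3} \cdot \frac{7057}{2} = \frac{141140}{3}$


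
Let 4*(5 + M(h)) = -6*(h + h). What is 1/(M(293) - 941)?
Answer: -1/1825 ≈ -0.00054795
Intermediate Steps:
M(h) = -5 - 3*h (M(h) = -5 + (-6*(h + h))/4 = -5 + (-12*h)/4 = -5 - 3*h)
1/(M(293) - 941) = 1/((-5 - 3*293) - 941) = 1/((-5 - 879) - 941) = 1/(-884 - 941) = 1/(-1825) = -1/1825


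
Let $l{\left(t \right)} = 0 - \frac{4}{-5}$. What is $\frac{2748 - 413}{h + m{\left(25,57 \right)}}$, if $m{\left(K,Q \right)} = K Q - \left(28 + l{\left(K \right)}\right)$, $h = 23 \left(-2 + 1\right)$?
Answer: $\frac{11675}{6866} \approx 1.7004$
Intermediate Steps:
$l{\left(t \right)} = \frac{4}{5}$ ($l{\left(t \right)} = 0 - - \frac{4}{5} = 0 + \frac{4}{5} = \frac{4}{5}$)
$h = -23$ ($h = 23 \left(-1\right) = -23$)
$m{\left(K,Q \right)} = - \frac{144}{5} + K Q$ ($m{\left(K,Q \right)} = K Q - \frac{144}{5} = - \frac{144}{5} + K Q$)
$\frac{2748 - 413}{h + m{\left(25,57 \right)}} = \frac{2748 - 413}{-23 + \left(- \frac{144}{5} + 25 \cdot 57\right)} = \frac{2335}{-23 + \left(- \frac{144}{5} + 1425\right)} = \frac{2335}{-23 + \frac{6981}{5}} = \frac{2335}{\frac{6866}{5}} = 2335 \cdot \frac{5}{6866} = \frac{11675}{6866}$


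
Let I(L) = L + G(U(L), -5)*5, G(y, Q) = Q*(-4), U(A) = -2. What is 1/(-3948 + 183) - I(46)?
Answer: -549691/3765 ≈ -146.00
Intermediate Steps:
G(y, Q) = -4*Q
I(L) = 100 + L (I(L) = L - 4*(-5)*5 = L + 20*5 = L + 100 = 100 + L)
1/(-3948 + 183) - I(46) = 1/(-3948 + 183) - (100 + 46) = 1/(-3765) - 1*146 = -1/3765 - 146 = -549691/3765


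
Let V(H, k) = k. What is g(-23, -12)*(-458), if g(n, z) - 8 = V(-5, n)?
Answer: 6870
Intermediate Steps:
g(n, z) = 8 + n
g(-23, -12)*(-458) = (8 - 23)*(-458) = -15*(-458) = 6870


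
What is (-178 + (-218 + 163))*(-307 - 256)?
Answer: 131179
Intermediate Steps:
(-178 + (-218 + 163))*(-307 - 256) = (-178 - 55)*(-563) = -233*(-563) = 131179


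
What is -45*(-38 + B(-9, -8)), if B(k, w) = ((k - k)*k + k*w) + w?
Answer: -1170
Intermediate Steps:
B(k, w) = w + k*w (B(k, w) = (0*k + k*w) + w = (0 + k*w) + w = k*w + w = w + k*w)
-45*(-38 + B(-9, -8)) = -45*(-38 - 8*(1 - 9)) = -45*(-38 - 8*(-8)) = -45*(-38 + 64) = -45*26 = -1170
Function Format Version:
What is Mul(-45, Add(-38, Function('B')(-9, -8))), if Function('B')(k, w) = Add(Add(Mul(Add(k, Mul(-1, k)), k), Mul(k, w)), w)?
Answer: -1170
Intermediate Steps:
Function('B')(k, w) = Add(w, Mul(k, w)) (Function('B')(k, w) = Add(Add(Mul(0, k), Mul(k, w)), w) = Add(Add(0, Mul(k, w)), w) = Add(Mul(k, w), w) = Add(w, Mul(k, w)))
Mul(-45, Add(-38, Function('B')(-9, -8))) = Mul(-45, Add(-38, Mul(-8, Add(1, -9)))) = Mul(-45, Add(-38, Mul(-8, -8))) = Mul(-45, Add(-38, 64)) = Mul(-45, 26) = -1170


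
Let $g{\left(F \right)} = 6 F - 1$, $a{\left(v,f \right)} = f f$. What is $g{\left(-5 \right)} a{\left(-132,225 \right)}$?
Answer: $-1569375$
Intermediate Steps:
$a{\left(v,f \right)} = f^{2}$
$g{\left(F \right)} = -1 + 6 F$
$g{\left(-5 \right)} a{\left(-132,225 \right)} = \left(-1 + 6 \left(-5\right)\right) 225^{2} = \left(-1 - 30\right) 50625 = \left(-31\right) 50625 = -1569375$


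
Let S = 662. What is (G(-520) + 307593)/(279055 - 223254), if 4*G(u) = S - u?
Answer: 615777/111602 ≈ 5.5176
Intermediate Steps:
G(u) = 331/2 - u/4 (G(u) = (662 - u)/4 = 331/2 - u/4)
(G(-520) + 307593)/(279055 - 223254) = ((331/2 - 1/4*(-520)) + 307593)/(279055 - 223254) = ((331/2 + 130) + 307593)/55801 = (591/2 + 307593)*(1/55801) = (615777/2)*(1/55801) = 615777/111602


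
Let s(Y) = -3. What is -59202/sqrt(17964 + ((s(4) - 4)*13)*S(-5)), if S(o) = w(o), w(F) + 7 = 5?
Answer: -29601*sqrt(18146)/9073 ≈ -439.49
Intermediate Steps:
w(F) = -2 (w(F) = -7 + 5 = -2)
S(o) = -2
-59202/sqrt(17964 + ((s(4) - 4)*13)*S(-5)) = -59202/sqrt(17964 + ((-3 - 4)*13)*(-2)) = -59202/sqrt(17964 - 7*13*(-2)) = -59202/sqrt(17964 - 91*(-2)) = -59202/sqrt(17964 + 182) = -59202*sqrt(18146)/18146 = -29601*sqrt(18146)/9073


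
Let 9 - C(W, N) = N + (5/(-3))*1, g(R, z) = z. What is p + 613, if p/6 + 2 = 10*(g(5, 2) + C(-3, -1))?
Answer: 1421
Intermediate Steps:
C(W, N) = 32/3 - N (C(W, N) = 9 - (N + (5/(-3))*1) = 9 - (N + (5*(-⅓))*1) = 9 - (N - 5/3*1) = 9 - (N - 5/3) = 9 - (-5/3 + N) = 9 + (5/3 - N) = 32/3 - N)
p = 808 (p = -12 + 6*(10*(2 + (32/3 - 1*(-1)))) = -12 + 6*(10*(2 + (32/3 + 1))) = -12 + 6*(10*(2 + 35/3)) = -12 + 6*(10*(41/3)) = -12 + 6*(410/3) = -12 + 820 = 808)
p + 613 = 808 + 613 = 1421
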